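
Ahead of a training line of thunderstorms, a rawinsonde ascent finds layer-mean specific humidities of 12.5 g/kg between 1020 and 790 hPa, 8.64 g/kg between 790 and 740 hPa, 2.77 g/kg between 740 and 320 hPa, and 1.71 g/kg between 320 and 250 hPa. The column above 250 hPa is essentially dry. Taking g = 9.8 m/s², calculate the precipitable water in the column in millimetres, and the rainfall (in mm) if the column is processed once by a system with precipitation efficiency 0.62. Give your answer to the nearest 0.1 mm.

Precipitable water is the column-integrated vapour mass per unit area: PW = (1/g) Σ q̄ Δp, with q in kg/kg and Δp in Pa (1 kg/m² of water = 1 mm).
Layer 1020–790 hPa: Δp = 230 hPa = 23000 Pa, q̄ = 0.0125 kg/kg → 0.0125 × 23000 / 9.8 = 29.34 mm
Layer 790–740 hPa: Δp = 50 hPa = 5000 Pa, q̄ = 0.00864 kg/kg → 0.00864 × 5000 / 9.8 = 4.41 mm
Layer 740–320 hPa: Δp = 420 hPa = 42000 Pa, q̄ = 0.00277 kg/kg → 0.00277 × 42000 / 9.8 = 11.87 mm
Layer 320–250 hPa: Δp = 70 hPa = 7000 Pa, q̄ = 0.00171 kg/kg → 0.00171 × 7000 / 9.8 = 1.22 mm
PW = 29.34 + 4.41 + 11.87 + 1.22 = 46.84 ≈ 46.8 mm.
Rainfall = ε × PW = 0.62 × 46.8 = 29.0 mm.

PW ≈ 46.8 mm; rainfall ≈ 29.0 mm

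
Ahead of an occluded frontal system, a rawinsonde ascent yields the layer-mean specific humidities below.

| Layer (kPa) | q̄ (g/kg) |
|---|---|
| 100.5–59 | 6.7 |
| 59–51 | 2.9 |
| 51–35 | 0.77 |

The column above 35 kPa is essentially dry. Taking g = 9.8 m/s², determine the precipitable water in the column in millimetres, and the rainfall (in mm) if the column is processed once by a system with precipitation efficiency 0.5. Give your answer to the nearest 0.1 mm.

PW ≈ 32.0 mm; rainfall ≈ 16.0 mm

Precipitable water is the column-integrated vapour mass per unit area: PW = (1/g) Σ q̄ Δp, with q in kg/kg and Δp in Pa (1 kg/m² of water = 1 mm).
Layer 100.5–59 kPa: Δp = 415 hPa = 41500 Pa, q̄ = 0.0067 kg/kg → 0.0067 × 41500 / 9.8 = 28.37 mm
Layer 59–51 kPa: Δp = 80 hPa = 8000 Pa, q̄ = 0.0029 kg/kg → 0.0029 × 8000 / 9.8 = 2.37 mm
Layer 51–35 kPa: Δp = 160 hPa = 16000 Pa, q̄ = 0.00077 kg/kg → 0.00077 × 16000 / 9.8 = 1.26 mm
PW = 28.37 + 2.37 + 1.26 = 32.00 ≈ 32.0 mm.
Rainfall = ε × PW = 0.5 × 32.0 = 16.0 mm.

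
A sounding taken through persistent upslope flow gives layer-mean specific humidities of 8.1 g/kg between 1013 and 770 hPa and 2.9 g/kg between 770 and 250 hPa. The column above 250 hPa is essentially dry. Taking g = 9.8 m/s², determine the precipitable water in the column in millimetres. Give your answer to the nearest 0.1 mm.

PW ≈ 35.5 mm

Precipitable water is the column-integrated vapour mass per unit area: PW = (1/g) Σ q̄ Δp, with q in kg/kg and Δp in Pa (1 kg/m² of water = 1 mm).
Layer 1013–770 hPa: Δp = 243 hPa = 24300 Pa, q̄ = 0.0081 kg/kg → 0.0081 × 24300 / 9.8 = 20.08 mm
Layer 770–250 hPa: Δp = 520 hPa = 52000 Pa, q̄ = 0.0029 kg/kg → 0.0029 × 52000 / 9.8 = 15.39 mm
PW = 20.08 + 15.39 = 35.47 ≈ 35.5 mm.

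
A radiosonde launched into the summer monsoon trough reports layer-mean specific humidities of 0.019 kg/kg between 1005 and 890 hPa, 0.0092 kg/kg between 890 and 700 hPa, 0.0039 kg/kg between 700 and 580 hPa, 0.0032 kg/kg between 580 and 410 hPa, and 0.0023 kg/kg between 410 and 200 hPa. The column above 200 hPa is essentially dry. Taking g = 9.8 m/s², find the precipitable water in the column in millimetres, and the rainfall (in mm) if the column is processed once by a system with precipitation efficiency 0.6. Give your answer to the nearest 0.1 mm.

Precipitable water is the column-integrated vapour mass per unit area: PW = (1/g) Σ q̄ Δp, with q in kg/kg and Δp in Pa (1 kg/m² of water = 1 mm).
Layer 1005–890 hPa: Δp = 115 hPa = 11500 Pa, q̄ = 0.019 kg/kg → 0.019 × 11500 / 9.8 = 22.30 mm
Layer 890–700 hPa: Δp = 190 hPa = 19000 Pa, q̄ = 0.0092 kg/kg → 0.0092 × 19000 / 9.8 = 17.84 mm
Layer 700–580 hPa: Δp = 120 hPa = 12000 Pa, q̄ = 0.0039 kg/kg → 0.0039 × 12000 / 9.8 = 4.78 mm
Layer 580–410 hPa: Δp = 170 hPa = 17000 Pa, q̄ = 0.0032 kg/kg → 0.0032 × 17000 / 9.8 = 5.55 mm
Layer 410–200 hPa: Δp = 210 hPa = 21000 Pa, q̄ = 0.0023 kg/kg → 0.0023 × 21000 / 9.8 = 4.93 mm
PW = 22.30 + 17.84 + 4.78 + 5.55 + 4.93 = 55.40 ≈ 55.4 mm.
Rainfall = ε × PW = 0.6 × 55.4 = 33.2 mm.

PW ≈ 55.4 mm; rainfall ≈ 33.2 mm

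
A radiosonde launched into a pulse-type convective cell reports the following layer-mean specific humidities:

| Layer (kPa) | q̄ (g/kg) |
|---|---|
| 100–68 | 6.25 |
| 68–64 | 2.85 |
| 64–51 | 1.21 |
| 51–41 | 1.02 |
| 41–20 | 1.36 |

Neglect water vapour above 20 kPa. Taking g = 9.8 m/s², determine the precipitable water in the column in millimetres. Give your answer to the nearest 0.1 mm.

PW ≈ 27.1 mm

Precipitable water is the column-integrated vapour mass per unit area: PW = (1/g) Σ q̄ Δp, with q in kg/kg and Δp in Pa (1 kg/m² of water = 1 mm).
Layer 100–68 kPa: Δp = 320 hPa = 32000 Pa, q̄ = 0.00625 kg/kg → 0.00625 × 32000 / 9.8 = 20.41 mm
Layer 68–64 kPa: Δp = 40 hPa = 4000 Pa, q̄ = 0.00285 kg/kg → 0.00285 × 4000 / 9.8 = 1.16 mm
Layer 64–51 kPa: Δp = 130 hPa = 13000 Pa, q̄ = 0.00121 kg/kg → 0.00121 × 13000 / 9.8 = 1.61 mm
Layer 51–41 kPa: Δp = 100 hPa = 10000 Pa, q̄ = 0.00102 kg/kg → 0.00102 × 10000 / 9.8 = 1.04 mm
Layer 41–20 kPa: Δp = 210 hPa = 21000 Pa, q̄ = 0.00136 kg/kg → 0.00136 × 21000 / 9.8 = 2.91 mm
PW = 20.41 + 1.16 + 1.61 + 1.04 + 2.91 = 27.13 ≈ 27.1 mm.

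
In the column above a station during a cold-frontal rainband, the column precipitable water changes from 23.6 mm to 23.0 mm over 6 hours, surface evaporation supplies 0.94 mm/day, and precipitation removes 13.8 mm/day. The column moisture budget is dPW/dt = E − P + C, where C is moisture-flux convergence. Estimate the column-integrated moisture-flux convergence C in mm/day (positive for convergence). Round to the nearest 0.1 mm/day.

dPW/dt = (23.0 − 23.6) mm / (6/24 day) = -2.400 mm/day.
C = dPW/dt − E + P = (-2.400) − 0.94 + 13.8 = 10.5 mm/day.

C ≈ 10.5 mm/day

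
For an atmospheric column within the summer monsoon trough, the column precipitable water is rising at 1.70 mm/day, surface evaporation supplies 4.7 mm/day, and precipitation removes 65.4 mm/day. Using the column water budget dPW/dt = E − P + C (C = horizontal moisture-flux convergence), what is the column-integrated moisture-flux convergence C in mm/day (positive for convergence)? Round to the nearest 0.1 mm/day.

dPW/dt = +1.70 mm/day.
C = dPW/dt − E + P = (+1.70) − 4.7 + 65.4 = 62.4 mm/day.

C ≈ 62.4 mm/day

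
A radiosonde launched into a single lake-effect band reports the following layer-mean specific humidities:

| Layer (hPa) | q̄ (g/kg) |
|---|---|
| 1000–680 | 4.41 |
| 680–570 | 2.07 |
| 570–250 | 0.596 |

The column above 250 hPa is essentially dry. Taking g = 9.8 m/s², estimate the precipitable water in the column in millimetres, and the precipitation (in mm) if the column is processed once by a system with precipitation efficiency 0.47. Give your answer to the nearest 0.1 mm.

PW ≈ 18.7 mm; precipitation ≈ 8.8 mm

Precipitable water is the column-integrated vapour mass per unit area: PW = (1/g) Σ q̄ Δp, with q in kg/kg and Δp in Pa (1 kg/m² of water = 1 mm).
Layer 1000–680 hPa: Δp = 320 hPa = 32000 Pa, q̄ = 0.00441 kg/kg → 0.00441 × 32000 / 9.8 = 14.40 mm
Layer 680–570 hPa: Δp = 110 hPa = 11000 Pa, q̄ = 0.00207 kg/kg → 0.00207 × 11000 / 9.8 = 2.32 mm
Layer 570–250 hPa: Δp = 320 hPa = 32000 Pa, q̄ = 0.000596 kg/kg → 0.000596 × 32000 / 9.8 = 1.95 mm
PW = 14.40 + 2.32 + 1.95 = 18.67 ≈ 18.7 mm.
Precipitation = ε × PW = 0.47 × 18.7 = 8.8 mm.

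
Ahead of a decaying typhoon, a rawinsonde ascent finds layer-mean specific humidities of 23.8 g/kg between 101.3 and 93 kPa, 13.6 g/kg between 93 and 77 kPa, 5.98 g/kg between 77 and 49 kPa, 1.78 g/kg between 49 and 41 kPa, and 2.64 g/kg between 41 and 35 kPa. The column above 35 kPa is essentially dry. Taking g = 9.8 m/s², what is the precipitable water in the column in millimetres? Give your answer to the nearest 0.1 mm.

Precipitable water is the column-integrated vapour mass per unit area: PW = (1/g) Σ q̄ Δp, with q in kg/kg and Δp in Pa (1 kg/m² of water = 1 mm).
Layer 101.3–93 kPa: Δp = 83 hPa = 8300 Pa, q̄ = 0.0238 kg/kg → 0.0238 × 8300 / 9.8 = 20.16 mm
Layer 93–77 kPa: Δp = 160 hPa = 16000 Pa, q̄ = 0.0136 kg/kg → 0.0136 × 16000 / 9.8 = 22.20 mm
Layer 77–49 kPa: Δp = 280 hPa = 28000 Pa, q̄ = 0.00598 kg/kg → 0.00598 × 28000 / 9.8 = 17.09 mm
Layer 49–41 kPa: Δp = 80 hPa = 8000 Pa, q̄ = 0.00178 kg/kg → 0.00178 × 8000 / 9.8 = 1.45 mm
Layer 41–35 kPa: Δp = 60 hPa = 6000 Pa, q̄ = 0.00264 kg/kg → 0.00264 × 6000 / 9.8 = 1.62 mm
PW = 20.16 + 22.20 + 17.09 + 1.45 + 1.62 = 62.52 ≈ 62.5 mm.

PW ≈ 62.5 mm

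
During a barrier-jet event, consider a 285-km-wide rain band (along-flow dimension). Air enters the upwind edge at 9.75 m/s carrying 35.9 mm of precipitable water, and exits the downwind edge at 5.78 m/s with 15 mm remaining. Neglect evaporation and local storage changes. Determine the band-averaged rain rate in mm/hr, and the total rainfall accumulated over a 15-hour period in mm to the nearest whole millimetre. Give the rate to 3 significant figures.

R ≈ 3.33 mm/hr; total ≈ 50 mm

Column moisture flux per unit crosswind length is F = V × PW.
Inflow: F_in = 9.75 × 35.9 = 350.025 mm·m/s
Outflow: F_out = 5.78 × 15 = 86.7 mm·m/s
Steady-state rate R = (F_in − F_out)/L = (350.025 − 86.7) / 285000 m = 9.239e-04 mm/s.
R = 9.239e-04 × 3600 = 3.33 mm/hr.
Over 15 h: total = 3.33 × 15 = 49.95 ≈ 50 mm.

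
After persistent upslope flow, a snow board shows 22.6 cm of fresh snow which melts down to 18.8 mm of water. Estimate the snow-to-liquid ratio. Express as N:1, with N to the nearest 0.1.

ratio ≈ 12.0

Ratio = snow depth / SWE = 226 mm / 18.8 mm = 12.0, i.e. 12.0:1.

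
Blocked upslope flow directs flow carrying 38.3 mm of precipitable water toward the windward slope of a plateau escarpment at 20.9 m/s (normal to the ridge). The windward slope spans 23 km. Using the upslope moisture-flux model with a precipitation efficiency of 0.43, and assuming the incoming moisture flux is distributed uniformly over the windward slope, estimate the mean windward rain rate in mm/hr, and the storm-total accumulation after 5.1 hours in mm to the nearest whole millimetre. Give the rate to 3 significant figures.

R ≈ 53.9 mm/hr; total ≈ 275 mm

Incoming column moisture flux per unit ridge length: F = V × PW = 20.9 × 38.3 = 800.47 mm·m/s.
Spread over the 23 km slope with efficiency ε = 0.43: R = ε·F/W = 0.43 × 800.47 / 23000 m = 1.497e-02 mm/s.
R = 1.497e-02 × 3600 = 53.9 mm/hr.
Over 5.1 h: total = 53.9 × 5.1 = 274.89 ≈ 275 mm.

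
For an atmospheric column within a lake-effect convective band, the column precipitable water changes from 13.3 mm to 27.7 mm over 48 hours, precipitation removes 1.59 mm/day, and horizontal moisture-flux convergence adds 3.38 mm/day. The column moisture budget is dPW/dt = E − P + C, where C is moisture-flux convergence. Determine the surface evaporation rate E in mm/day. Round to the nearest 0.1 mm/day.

E ≈ 5.4 mm/day

dPW/dt = (27.7 − 13.3) mm / (48/24 day) = +7.200 mm/day.
E = dPW/dt + P − C = (+7.200) + 1.59 − (3.38) = 5.4 mm/day.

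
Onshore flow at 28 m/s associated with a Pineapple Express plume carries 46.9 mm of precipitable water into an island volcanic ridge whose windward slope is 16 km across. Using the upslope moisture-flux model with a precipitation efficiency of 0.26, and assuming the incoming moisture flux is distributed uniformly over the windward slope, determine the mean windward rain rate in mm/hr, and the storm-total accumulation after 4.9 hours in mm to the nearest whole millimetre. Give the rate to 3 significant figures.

R ≈ 76.8 mm/hr; total ≈ 376 mm

Incoming column moisture flux per unit ridge length: F = V × PW = 28 × 46.9 = 1313.2 mm·m/s.
Spread over the 16 km slope with efficiency ε = 0.26: R = ε·F/W = 0.26 × 1313.2 / 16000 m = 2.134e-02 mm/s.
R = 2.134e-02 × 3600 = 76.8 mm/hr.
Over 4.9 h: total = 76.8 × 4.9 = 376.32 ≈ 376 mm.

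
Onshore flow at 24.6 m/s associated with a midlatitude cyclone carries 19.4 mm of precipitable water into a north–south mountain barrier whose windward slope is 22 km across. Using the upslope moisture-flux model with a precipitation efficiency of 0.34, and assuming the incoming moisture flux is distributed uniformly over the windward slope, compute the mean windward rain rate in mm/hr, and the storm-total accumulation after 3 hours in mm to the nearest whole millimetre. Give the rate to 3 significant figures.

Incoming column moisture flux per unit ridge length: F = V × PW = 24.6 × 19.4 = 477.24 mm·m/s.
Spread over the 22 km slope with efficiency ε = 0.34: R = ε·F/W = 0.34 × 477.24 / 22000 m = 7.376e-03 mm/s.
R = 7.376e-03 × 3600 = 26.6 mm/hr.
Over 3 h: total = 26.6 × 3 = 79.8 ≈ 80 mm.

R ≈ 26.6 mm/hr; total ≈ 80 mm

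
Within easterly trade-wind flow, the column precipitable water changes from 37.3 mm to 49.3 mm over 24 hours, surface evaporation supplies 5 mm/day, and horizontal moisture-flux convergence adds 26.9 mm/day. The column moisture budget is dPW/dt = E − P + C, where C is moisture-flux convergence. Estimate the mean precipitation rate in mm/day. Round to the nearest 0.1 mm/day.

P ≈ 19.9 mm/day

dPW/dt = (49.3 − 37.3) mm / (24/24 day) = +12.000 mm/day.
P = E + C − dPW/dt = 5 + (26.9) − (+12.000) = 19.9 mm/day.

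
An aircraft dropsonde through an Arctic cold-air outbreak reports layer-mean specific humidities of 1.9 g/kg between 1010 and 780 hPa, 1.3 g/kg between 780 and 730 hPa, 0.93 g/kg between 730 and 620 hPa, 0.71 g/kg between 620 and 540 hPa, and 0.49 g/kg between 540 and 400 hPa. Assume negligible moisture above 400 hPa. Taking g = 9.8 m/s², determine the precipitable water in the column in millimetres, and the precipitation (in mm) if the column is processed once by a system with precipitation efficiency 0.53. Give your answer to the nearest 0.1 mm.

PW ≈ 7.4 mm; precipitation ≈ 3.9 mm

Precipitable water is the column-integrated vapour mass per unit area: PW = (1/g) Σ q̄ Δp, with q in kg/kg and Δp in Pa (1 kg/m² of water = 1 mm).
Layer 1010–780 hPa: Δp = 230 hPa = 23000 Pa, q̄ = 0.0019 kg/kg → 0.0019 × 23000 / 9.8 = 4.46 mm
Layer 780–730 hPa: Δp = 50 hPa = 5000 Pa, q̄ = 0.0013 kg/kg → 0.0013 × 5000 / 9.8 = 0.66 mm
Layer 730–620 hPa: Δp = 110 hPa = 11000 Pa, q̄ = 0.00093 kg/kg → 0.00093 × 11000 / 9.8 = 1.04 mm
Layer 620–540 hPa: Δp = 80 hPa = 8000 Pa, q̄ = 0.00071 kg/kg → 0.00071 × 8000 / 9.8 = 0.58 mm
Layer 540–400 hPa: Δp = 140 hPa = 14000 Pa, q̄ = 0.00049 kg/kg → 0.00049 × 14000 / 9.8 = 0.70 mm
PW = 4.46 + 0.66 + 1.04 + 0.58 + 0.70 = 7.44 ≈ 7.4 mm.
Precipitation = ε × PW = 0.53 × 7.4 = 3.9 mm.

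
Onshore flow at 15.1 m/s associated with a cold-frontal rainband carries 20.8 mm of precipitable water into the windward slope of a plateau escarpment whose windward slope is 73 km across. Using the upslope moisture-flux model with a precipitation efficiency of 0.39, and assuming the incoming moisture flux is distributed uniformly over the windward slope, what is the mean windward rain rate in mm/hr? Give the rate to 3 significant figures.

Incoming column moisture flux per unit ridge length: F = V × PW = 15.1 × 20.8 = 314.08 mm·m/s.
Spread over the 73 km slope with efficiency ε = 0.39: R = ε·F/W = 0.39 × 314.08 / 73000 m = 1.678e-03 mm/s.
R = 1.678e-03 × 3600 = 6.04 mm/hr.

R ≈ 6.04 mm/hr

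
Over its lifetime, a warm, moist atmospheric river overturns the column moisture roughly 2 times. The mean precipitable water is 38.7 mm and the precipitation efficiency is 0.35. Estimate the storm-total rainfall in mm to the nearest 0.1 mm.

Each cycle deposits ε × PW = 0.35 × 38.7 = 13.545 mm.
Over 2 cycles: 2 × 13.545 = 27.1 mm.

rainfall ≈ 27.1 mm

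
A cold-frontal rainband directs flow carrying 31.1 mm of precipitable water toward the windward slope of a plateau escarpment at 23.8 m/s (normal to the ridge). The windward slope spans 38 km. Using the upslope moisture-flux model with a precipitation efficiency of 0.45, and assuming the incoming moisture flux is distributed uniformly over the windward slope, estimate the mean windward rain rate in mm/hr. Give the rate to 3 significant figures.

Incoming column moisture flux per unit ridge length: F = V × PW = 23.8 × 31.1 = 740.18 mm·m/s.
Spread over the 38 km slope with efficiency ε = 0.45: R = ε·F/W = 0.45 × 740.18 / 38000 m = 8.765e-03 mm/s.
R = 8.765e-03 × 3600 = 31.6 mm/hr.

R ≈ 31.6 mm/hr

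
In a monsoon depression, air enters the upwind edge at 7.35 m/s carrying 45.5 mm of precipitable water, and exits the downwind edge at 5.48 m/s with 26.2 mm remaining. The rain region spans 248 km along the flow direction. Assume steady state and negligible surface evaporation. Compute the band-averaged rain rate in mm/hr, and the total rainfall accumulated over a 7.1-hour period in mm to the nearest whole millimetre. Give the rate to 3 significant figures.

Column moisture flux per unit crosswind length is F = V × PW.
Inflow: F_in = 7.35 × 45.5 = 334.425 mm·m/s
Outflow: F_out = 5.48 × 26.2 = 143.576 mm·m/s
Steady-state rate R = (F_in − F_out)/L = (334.425 − 143.576) / 248000 m = 7.696e-04 mm/s.
R = 7.696e-04 × 3600 = 2.77 mm/hr.
Over 7.1 h: total = 2.77 × 7.1 = 19.667 ≈ 20 mm.

R ≈ 2.77 mm/hr; total ≈ 20 mm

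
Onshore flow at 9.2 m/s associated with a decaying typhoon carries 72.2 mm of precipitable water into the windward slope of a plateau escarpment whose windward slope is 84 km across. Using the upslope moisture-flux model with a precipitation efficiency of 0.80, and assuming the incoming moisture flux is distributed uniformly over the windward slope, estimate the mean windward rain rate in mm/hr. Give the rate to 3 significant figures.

Incoming column moisture flux per unit ridge length: F = V × PW = 9.2 × 72.2 = 664.24 mm·m/s.
Spread over the 84 km slope with efficiency ε = 0.80: R = ε·F/W = 0.80 × 664.24 / 84000 m = 6.326e-03 mm/s.
R = 6.326e-03 × 3600 = 22.8 mm/hr.

R ≈ 22.8 mm/hr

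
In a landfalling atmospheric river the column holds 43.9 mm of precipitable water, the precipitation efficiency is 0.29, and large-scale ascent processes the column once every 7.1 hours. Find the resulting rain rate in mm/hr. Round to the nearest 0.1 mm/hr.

Each overturning extracts ε × PW = 0.29 × 43.9 = 12.731 mm.
Rate = ε·PW / τ = 12.731 / 7.1 h = 1.8 mm/hr.

R ≈ 1.8 mm/hr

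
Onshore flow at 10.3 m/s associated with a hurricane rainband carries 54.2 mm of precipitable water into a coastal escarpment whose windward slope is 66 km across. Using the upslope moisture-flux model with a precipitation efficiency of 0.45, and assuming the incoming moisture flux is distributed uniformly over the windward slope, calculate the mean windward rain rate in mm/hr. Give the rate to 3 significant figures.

Incoming column moisture flux per unit ridge length: F = V × PW = 10.3 × 54.2 = 558.26 mm·m/s.
Spread over the 66 km slope with efficiency ε = 0.45: R = ε·F/W = 0.45 × 558.26 / 66000 m = 3.806e-03 mm/s.
R = 3.806e-03 × 3600 = 13.7 mm/hr.

R ≈ 13.7 mm/hr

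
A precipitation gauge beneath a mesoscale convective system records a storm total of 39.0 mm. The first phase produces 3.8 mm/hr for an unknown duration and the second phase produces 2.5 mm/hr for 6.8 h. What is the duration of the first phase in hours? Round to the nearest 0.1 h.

duration ≈ 5.8 h

Known phases: 2.5 × 6.8 = 17 mm.
Remaining depth = 39.0 − 17 = 22 mm.
Duration = 22 / 3.8 = 5.8 h.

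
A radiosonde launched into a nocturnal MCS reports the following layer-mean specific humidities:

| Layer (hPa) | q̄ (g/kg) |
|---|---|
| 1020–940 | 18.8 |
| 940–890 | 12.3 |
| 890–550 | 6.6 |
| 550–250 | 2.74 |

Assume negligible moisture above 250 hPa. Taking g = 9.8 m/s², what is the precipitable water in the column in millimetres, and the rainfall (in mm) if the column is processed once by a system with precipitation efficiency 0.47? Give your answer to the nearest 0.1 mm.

PW ≈ 52.9 mm; rainfall ≈ 24.9 mm

Precipitable water is the column-integrated vapour mass per unit area: PW = (1/g) Σ q̄ Δp, with q in kg/kg and Δp in Pa (1 kg/m² of water = 1 mm).
Layer 1020–940 hPa: Δp = 80 hPa = 8000 Pa, q̄ = 0.0188 kg/kg → 0.0188 × 8000 / 9.8 = 15.35 mm
Layer 940–890 hPa: Δp = 50 hPa = 5000 Pa, q̄ = 0.0123 kg/kg → 0.0123 × 5000 / 9.8 = 6.28 mm
Layer 890–550 hPa: Δp = 340 hPa = 34000 Pa, q̄ = 0.0066 kg/kg → 0.0066 × 34000 / 9.8 = 22.90 mm
Layer 550–250 hPa: Δp = 300 hPa = 30000 Pa, q̄ = 0.00274 kg/kg → 0.00274 × 30000 / 9.8 = 8.39 mm
PW = 15.35 + 6.28 + 22.90 + 8.39 = 52.92 ≈ 52.9 mm.
Rainfall = ε × PW = 0.47 × 52.9 = 24.9 mm.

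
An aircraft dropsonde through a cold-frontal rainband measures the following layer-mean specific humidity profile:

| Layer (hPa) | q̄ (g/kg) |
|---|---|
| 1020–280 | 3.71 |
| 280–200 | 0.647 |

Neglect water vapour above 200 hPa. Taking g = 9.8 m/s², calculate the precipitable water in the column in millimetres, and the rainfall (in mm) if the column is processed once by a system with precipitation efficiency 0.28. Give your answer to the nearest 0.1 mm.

PW ≈ 28.5 mm; rainfall ≈ 8.0 mm

Precipitable water is the column-integrated vapour mass per unit area: PW = (1/g) Σ q̄ Δp, with q in kg/kg and Δp in Pa (1 kg/m² of water = 1 mm).
Layer 1020–280 hPa: Δp = 740 hPa = 74000 Pa, q̄ = 0.00371 kg/kg → 0.00371 × 74000 / 9.8 = 28.01 mm
Layer 280–200 hPa: Δp = 80 hPa = 8000 Pa, q̄ = 0.000647 kg/kg → 0.000647 × 8000 / 9.8 = 0.53 mm
PW = 28.01 + 0.53 = 28.54 ≈ 28.5 mm.
Rainfall = ε × PW = 0.28 × 28.5 = 8.0 mm.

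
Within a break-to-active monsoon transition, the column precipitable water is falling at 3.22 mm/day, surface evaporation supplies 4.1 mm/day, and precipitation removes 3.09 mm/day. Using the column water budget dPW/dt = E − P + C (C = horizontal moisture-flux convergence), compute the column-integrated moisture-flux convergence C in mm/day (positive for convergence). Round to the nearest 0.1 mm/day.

C ≈ -4.2 mm/day

dPW/dt = -3.22 mm/day.
C = dPW/dt − E + P = (-3.22) − 4.1 + 3.09 = -4.2 mm/day.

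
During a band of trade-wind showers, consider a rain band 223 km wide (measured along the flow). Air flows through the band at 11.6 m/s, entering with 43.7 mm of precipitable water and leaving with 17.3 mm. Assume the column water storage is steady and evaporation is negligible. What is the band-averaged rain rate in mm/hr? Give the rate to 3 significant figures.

R ≈ 4.94 mm/hr

Column moisture flux per unit crosswind length is F = V × PW.
Inflow: F_in = 11.6 × 43.7 = 506.92 mm·m/s
Outflow: F_out = 11.6 × 17.3 = 200.68 mm·m/s
Steady-state rate R = (F_in − F_out)/L = (506.92 − 200.68) / 223000 m = 1.373e-03 mm/s.
R = 1.373e-03 × 3600 = 4.94 mm/hr.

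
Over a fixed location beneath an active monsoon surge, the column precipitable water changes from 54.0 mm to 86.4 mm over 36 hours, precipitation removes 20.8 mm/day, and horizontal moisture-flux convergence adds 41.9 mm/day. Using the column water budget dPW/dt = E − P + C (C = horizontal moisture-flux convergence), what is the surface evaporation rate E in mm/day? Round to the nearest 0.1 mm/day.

E ≈ 0.5 mm/day

dPW/dt = (86.4 − 54.0) mm / (36/24 day) = +21.600 mm/day.
E = dPW/dt + P − C = (+21.600) + 20.8 − (41.9) = 0.5 mm/day.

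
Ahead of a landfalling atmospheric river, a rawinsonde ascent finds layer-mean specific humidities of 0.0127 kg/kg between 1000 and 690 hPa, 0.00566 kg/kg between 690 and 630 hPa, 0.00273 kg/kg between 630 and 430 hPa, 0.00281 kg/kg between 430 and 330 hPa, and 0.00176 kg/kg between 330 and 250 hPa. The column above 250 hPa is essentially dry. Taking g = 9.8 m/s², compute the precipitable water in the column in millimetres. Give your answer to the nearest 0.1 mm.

PW ≈ 53.5 mm

Precipitable water is the column-integrated vapour mass per unit area: PW = (1/g) Σ q̄ Δp, with q in kg/kg and Δp in Pa (1 kg/m² of water = 1 mm).
Layer 1000–690 hPa: Δp = 310 hPa = 31000 Pa, q̄ = 0.0127 kg/kg → 0.0127 × 31000 / 9.8 = 40.17 mm
Layer 690–630 hPa: Δp = 60 hPa = 6000 Pa, q̄ = 0.00566 kg/kg → 0.00566 × 6000 / 9.8 = 3.47 mm
Layer 630–430 hPa: Δp = 200 hPa = 20000 Pa, q̄ = 0.00273 kg/kg → 0.00273 × 20000 / 9.8 = 5.57 mm
Layer 430–330 hPa: Δp = 100 hPa = 10000 Pa, q̄ = 0.00281 kg/kg → 0.00281 × 10000 / 9.8 = 2.87 mm
Layer 330–250 hPa: Δp = 80 hPa = 8000 Pa, q̄ = 0.00176 kg/kg → 0.00176 × 8000 / 9.8 = 1.44 mm
PW = 40.17 + 3.47 + 5.57 + 2.87 + 1.44 = 53.52 ≈ 53.5 mm.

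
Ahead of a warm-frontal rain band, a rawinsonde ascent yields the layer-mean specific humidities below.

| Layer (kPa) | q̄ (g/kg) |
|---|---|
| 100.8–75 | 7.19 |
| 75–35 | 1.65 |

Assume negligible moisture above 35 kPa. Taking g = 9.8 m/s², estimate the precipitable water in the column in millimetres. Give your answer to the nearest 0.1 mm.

Precipitable water is the column-integrated vapour mass per unit area: PW = (1/g) Σ q̄ Δp, with q in kg/kg and Δp in Pa (1 kg/m² of water = 1 mm).
Layer 100.8–75 kPa: Δp = 258 hPa = 25800 Pa, q̄ = 0.00719 kg/kg → 0.00719 × 25800 / 9.8 = 18.93 mm
Layer 75–35 kPa: Δp = 400 hPa = 40000 Pa, q̄ = 0.00165 kg/kg → 0.00165 × 40000 / 9.8 = 6.73 mm
PW = 18.93 + 6.73 = 25.66 ≈ 25.7 mm.

PW ≈ 25.7 mm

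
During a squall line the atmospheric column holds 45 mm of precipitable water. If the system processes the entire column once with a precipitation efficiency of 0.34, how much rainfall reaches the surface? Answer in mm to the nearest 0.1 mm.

rainfall ≈ 15.3 mm

Rainfall = ε × PW = 0.34 × 45 = 15.3 mm.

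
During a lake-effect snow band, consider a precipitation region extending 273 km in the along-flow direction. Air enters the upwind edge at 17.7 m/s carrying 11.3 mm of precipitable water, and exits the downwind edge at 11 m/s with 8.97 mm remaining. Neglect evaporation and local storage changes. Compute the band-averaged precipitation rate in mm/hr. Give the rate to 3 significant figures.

R ≈ 1.34 mm/hr

Column moisture flux per unit crosswind length is F = V × PW.
Inflow: F_in = 17.7 × 11.3 = 200.01 mm·m/s
Outflow: F_out = 11 × 8.97 = 98.67 mm·m/s
Steady-state rate R = (F_in − F_out)/L = (200.01 − 98.67) / 273000 m = 3.712e-04 mm/s.
R = 3.712e-04 × 3600 = 1.34 mm/hr.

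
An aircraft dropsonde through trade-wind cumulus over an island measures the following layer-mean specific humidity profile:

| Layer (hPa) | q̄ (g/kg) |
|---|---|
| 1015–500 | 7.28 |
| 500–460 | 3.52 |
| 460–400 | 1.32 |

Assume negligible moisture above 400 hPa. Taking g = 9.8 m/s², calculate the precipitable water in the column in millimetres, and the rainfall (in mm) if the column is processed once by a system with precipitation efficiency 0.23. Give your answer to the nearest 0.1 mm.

Precipitable water is the column-integrated vapour mass per unit area: PW = (1/g) Σ q̄ Δp, with q in kg/kg and Δp in Pa (1 kg/m² of water = 1 mm).
Layer 1015–500 hPa: Δp = 515 hPa = 51500 Pa, q̄ = 0.00728 kg/kg → 0.00728 × 51500 / 9.8 = 38.26 mm
Layer 500–460 hPa: Δp = 40 hPa = 4000 Pa, q̄ = 0.00352 kg/kg → 0.00352 × 4000 / 9.8 = 1.44 mm
Layer 460–400 hPa: Δp = 60 hPa = 6000 Pa, q̄ = 0.00132 kg/kg → 0.00132 × 6000 / 9.8 = 0.81 mm
PW = 38.26 + 1.44 + 0.81 = 40.51 ≈ 40.5 mm.
Rainfall = ε × PW = 0.23 × 40.5 = 9.3 mm.

PW ≈ 40.5 mm; rainfall ≈ 9.3 mm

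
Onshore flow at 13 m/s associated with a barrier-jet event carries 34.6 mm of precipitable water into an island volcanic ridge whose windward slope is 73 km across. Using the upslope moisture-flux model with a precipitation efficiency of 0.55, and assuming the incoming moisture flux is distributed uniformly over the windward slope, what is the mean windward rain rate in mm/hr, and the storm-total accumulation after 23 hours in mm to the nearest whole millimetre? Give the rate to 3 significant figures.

Incoming column moisture flux per unit ridge length: F = V × PW = 13 × 34.6 = 449.8 mm·m/s.
Spread over the 73 km slope with efficiency ε = 0.55: R = ε·F/W = 0.55 × 449.8 / 73000 m = 3.389e-03 mm/s.
R = 3.389e-03 × 3600 = 12.2 mm/hr.
Over 23 h: total = 12.2 × 23 = 280.6 ≈ 281 mm.

R ≈ 12.2 mm/hr; total ≈ 281 mm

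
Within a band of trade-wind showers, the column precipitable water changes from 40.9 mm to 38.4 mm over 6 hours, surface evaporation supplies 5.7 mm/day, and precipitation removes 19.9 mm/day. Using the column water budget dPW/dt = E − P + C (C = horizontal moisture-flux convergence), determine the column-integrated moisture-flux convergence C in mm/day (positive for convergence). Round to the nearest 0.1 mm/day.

C ≈ 4.2 mm/day

dPW/dt = (38.4 − 40.9) mm / (6/24 day) = -10.000 mm/day.
C = dPW/dt − E + P = (-10.000) − 5.7 + 19.9 = 4.2 mm/day.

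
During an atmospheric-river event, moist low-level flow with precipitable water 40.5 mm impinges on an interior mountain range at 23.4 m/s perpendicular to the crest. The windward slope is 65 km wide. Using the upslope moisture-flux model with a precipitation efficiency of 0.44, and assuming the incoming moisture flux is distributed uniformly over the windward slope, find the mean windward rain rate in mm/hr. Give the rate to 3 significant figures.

R ≈ 23.1 mm/hr

Incoming column moisture flux per unit ridge length: F = V × PW = 23.4 × 40.5 = 947.7 mm·m/s.
Spread over the 65 km slope with efficiency ε = 0.44: R = ε·F/W = 0.44 × 947.7 / 65000 m = 6.415e-03 mm/s.
R = 6.415e-03 × 3600 = 23.1 mm/hr.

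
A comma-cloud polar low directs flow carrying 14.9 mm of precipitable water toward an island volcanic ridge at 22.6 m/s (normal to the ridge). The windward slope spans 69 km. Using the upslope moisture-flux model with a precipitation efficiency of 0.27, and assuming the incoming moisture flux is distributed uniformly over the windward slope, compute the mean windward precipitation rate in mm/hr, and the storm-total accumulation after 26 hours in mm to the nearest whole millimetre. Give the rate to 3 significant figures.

Incoming column moisture flux per unit ridge length: F = V × PW = 22.6 × 14.9 = 336.74 mm·m/s.
Spread over the 69 km slope with efficiency ε = 0.27: R = ε·F/W = 0.27 × 336.74 / 69000 m = 1.318e-03 mm/s.
R = 1.318e-03 × 3600 = 4.74 mm/hr.
Over 26 h: total = 4.74 × 26 = 123.24 ≈ 123 mm.

R ≈ 4.74 mm/hr; total ≈ 123 mm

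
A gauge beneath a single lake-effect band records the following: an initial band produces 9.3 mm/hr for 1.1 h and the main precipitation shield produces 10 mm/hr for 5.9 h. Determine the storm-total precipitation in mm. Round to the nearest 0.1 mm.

Total = Σ Rᵢ Δtᵢ = 9.3 × 1.1 + 10 × 5.9
      = 10.23 + 59 = 69.2 mm.

total ≈ 69.2 mm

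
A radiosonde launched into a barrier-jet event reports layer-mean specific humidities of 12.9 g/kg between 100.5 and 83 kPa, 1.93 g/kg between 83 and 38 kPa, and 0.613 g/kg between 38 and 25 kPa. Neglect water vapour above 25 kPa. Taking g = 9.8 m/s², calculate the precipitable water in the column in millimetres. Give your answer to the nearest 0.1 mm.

PW ≈ 32.7 mm

Precipitable water is the column-integrated vapour mass per unit area: PW = (1/g) Σ q̄ Δp, with q in kg/kg and Δp in Pa (1 kg/m² of water = 1 mm).
Layer 100.5–83 kPa: Δp = 175 hPa = 17500 Pa, q̄ = 0.0129 kg/kg → 0.0129 × 17500 / 9.8 = 23.04 mm
Layer 83–38 kPa: Δp = 450 hPa = 45000 Pa, q̄ = 0.00193 kg/kg → 0.00193 × 45000 / 9.8 = 8.86 mm
Layer 38–25 kPa: Δp = 130 hPa = 13000 Pa, q̄ = 0.000613 kg/kg → 0.000613 × 13000 / 9.8 = 0.81 mm
PW = 23.04 + 8.86 + 0.81 = 32.71 ≈ 32.7 mm.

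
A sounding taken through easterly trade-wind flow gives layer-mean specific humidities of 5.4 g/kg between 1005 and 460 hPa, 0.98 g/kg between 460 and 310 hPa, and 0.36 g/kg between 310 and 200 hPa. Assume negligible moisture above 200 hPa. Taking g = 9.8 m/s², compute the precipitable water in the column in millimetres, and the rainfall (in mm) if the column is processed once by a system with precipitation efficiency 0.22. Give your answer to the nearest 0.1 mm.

Precipitable water is the column-integrated vapour mass per unit area: PW = (1/g) Σ q̄ Δp, with q in kg/kg and Δp in Pa (1 kg/m² of water = 1 mm).
Layer 1005–460 hPa: Δp = 545 hPa = 54500 Pa, q̄ = 0.0054 kg/kg → 0.0054 × 54500 / 9.8 = 30.03 mm
Layer 460–310 hPa: Δp = 150 hPa = 15000 Pa, q̄ = 0.00098 kg/kg → 0.00098 × 15000 / 9.8 = 1.50 mm
Layer 310–200 hPa: Δp = 110 hPa = 11000 Pa, q̄ = 0.00036 kg/kg → 0.00036 × 11000 / 9.8 = 0.40 mm
PW = 30.03 + 1.50 + 0.40 = 31.93 ≈ 31.9 mm.
Rainfall = ε × PW = 0.22 × 31.9 = 7.0 mm.

PW ≈ 31.9 mm; rainfall ≈ 7.0 mm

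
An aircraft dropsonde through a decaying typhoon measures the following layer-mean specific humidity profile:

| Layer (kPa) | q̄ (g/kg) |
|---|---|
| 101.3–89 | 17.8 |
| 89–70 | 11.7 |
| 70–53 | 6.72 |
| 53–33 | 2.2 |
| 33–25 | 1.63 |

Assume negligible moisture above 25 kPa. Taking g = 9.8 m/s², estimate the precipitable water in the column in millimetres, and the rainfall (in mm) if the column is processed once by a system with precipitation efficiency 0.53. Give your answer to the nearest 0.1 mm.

PW ≈ 62.5 mm; rainfall ≈ 33.1 mm

Precipitable water is the column-integrated vapour mass per unit area: PW = (1/g) Σ q̄ Δp, with q in kg/kg and Δp in Pa (1 kg/m² of water = 1 mm).
Layer 101.3–89 kPa: Δp = 123 hPa = 12300 Pa, q̄ = 0.0178 kg/kg → 0.0178 × 12300 / 9.8 = 22.34 mm
Layer 89–70 kPa: Δp = 190 hPa = 19000 Pa, q̄ = 0.0117 kg/kg → 0.0117 × 19000 / 9.8 = 22.68 mm
Layer 70–53 kPa: Δp = 170 hPa = 17000 Pa, q̄ = 0.00672 kg/kg → 0.00672 × 17000 / 9.8 = 11.66 mm
Layer 53–33 kPa: Δp = 200 hPa = 20000 Pa, q̄ = 0.0022 kg/kg → 0.0022 × 20000 / 9.8 = 4.49 mm
Layer 33–25 kPa: Δp = 80 hPa = 8000 Pa, q̄ = 0.00163 kg/kg → 0.00163 × 8000 / 9.8 = 1.33 mm
PW = 22.34 + 22.68 + 11.66 + 4.49 + 1.33 = 62.50 ≈ 62.5 mm.
Rainfall = ε × PW = 0.53 × 62.5 = 33.1 mm.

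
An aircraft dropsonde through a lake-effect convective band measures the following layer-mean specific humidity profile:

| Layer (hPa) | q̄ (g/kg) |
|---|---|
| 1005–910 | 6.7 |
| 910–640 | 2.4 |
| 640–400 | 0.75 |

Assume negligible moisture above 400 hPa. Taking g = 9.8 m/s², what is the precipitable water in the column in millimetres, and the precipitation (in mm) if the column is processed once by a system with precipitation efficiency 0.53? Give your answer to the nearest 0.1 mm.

Precipitable water is the column-integrated vapour mass per unit area: PW = (1/g) Σ q̄ Δp, with q in kg/kg and Δp in Pa (1 kg/m² of water = 1 mm).
Layer 1005–910 hPa: Δp = 95 hPa = 9500 Pa, q̄ = 0.0067 kg/kg → 0.0067 × 9500 / 9.8 = 6.49 mm
Layer 910–640 hPa: Δp = 270 hPa = 27000 Pa, q̄ = 0.0024 kg/kg → 0.0024 × 27000 / 9.8 = 6.61 mm
Layer 640–400 hPa: Δp = 240 hPa = 24000 Pa, q̄ = 0.00075 kg/kg → 0.00075 × 24000 / 9.8 = 1.84 mm
PW = 6.49 + 6.61 + 1.84 = 14.94 ≈ 14.9 mm.
Precipitation = ε × PW = 0.53 × 14.9 = 7.9 mm.

PW ≈ 14.9 mm; precipitation ≈ 7.9 mm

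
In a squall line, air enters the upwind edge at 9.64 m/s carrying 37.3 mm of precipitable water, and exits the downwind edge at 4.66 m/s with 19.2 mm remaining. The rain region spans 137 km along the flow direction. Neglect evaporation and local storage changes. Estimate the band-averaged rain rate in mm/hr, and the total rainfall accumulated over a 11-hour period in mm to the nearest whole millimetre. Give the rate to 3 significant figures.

R ≈ 7.10 mm/hr; total ≈ 78 mm

Column moisture flux per unit crosswind length is F = V × PW.
Inflow: F_in = 9.64 × 37.3 = 359.572 mm·m/s
Outflow: F_out = 4.66 × 19.2 = 89.472 mm·m/s
Steady-state rate R = (F_in − F_out)/L = (359.572 − 89.472) / 137000 m = 1.972e-03 mm/s.
R = 1.972e-03 × 3600 = 7.10 mm/hr.
Over 11 h: total = 7.10 × 11 = 78.1 ≈ 78 mm.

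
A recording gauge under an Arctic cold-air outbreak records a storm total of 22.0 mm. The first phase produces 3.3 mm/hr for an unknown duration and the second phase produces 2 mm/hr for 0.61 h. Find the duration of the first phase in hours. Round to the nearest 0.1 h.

duration ≈ 6.3 h

Known phases: 2 × 0.61 = 1.22 mm.
Remaining depth = 22.0 − 1.22 = 20.78 mm.
Duration = 20.78 / 3.3 = 6.3 h.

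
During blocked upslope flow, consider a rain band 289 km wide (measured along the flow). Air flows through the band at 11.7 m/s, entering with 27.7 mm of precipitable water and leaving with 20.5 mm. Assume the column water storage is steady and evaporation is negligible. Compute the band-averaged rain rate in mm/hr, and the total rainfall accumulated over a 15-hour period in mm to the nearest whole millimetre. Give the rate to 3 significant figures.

Column moisture flux per unit crosswind length is F = V × PW.
Inflow: F_in = 11.7 × 27.7 = 324.09 mm·m/s
Outflow: F_out = 11.7 × 20.5 = 239.85 mm·m/s
Steady-state rate R = (F_in − F_out)/L = (324.09 − 239.85) / 289000 m = 2.915e-04 mm/s.
R = 2.915e-04 × 3600 = 1.05 mm/hr.
Over 15 h: total = 1.05 × 15 = 15.75 ≈ 16 mm.

R ≈ 1.05 mm/hr; total ≈ 16 mm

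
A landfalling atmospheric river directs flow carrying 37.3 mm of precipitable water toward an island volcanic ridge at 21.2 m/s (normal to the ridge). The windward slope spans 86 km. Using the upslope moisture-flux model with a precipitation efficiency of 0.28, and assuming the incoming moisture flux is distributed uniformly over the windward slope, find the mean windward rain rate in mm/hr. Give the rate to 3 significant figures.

Incoming column moisture flux per unit ridge length: F = V × PW = 21.2 × 37.3 = 790.76 mm·m/s.
Spread over the 86 km slope with efficiency ε = 0.28: R = ε·F/W = 0.28 × 790.76 / 86000 m = 2.575e-03 mm/s.
R = 2.575e-03 × 3600 = 9.27 mm/hr.

R ≈ 9.27 mm/hr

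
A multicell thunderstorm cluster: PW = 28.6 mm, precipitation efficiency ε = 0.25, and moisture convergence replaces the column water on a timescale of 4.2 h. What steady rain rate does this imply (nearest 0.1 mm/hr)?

Each overturning extracts ε × PW = 0.25 × 28.6 = 7.15 mm.
Rate = ε·PW / τ = 7.15 / 4.2 h = 1.7 mm/hr.

R ≈ 1.7 mm/hr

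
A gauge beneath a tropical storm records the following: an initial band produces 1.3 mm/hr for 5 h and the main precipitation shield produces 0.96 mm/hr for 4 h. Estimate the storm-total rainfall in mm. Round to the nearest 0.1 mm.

Total = Σ Rᵢ Δtᵢ = 1.3 × 5 + 0.96 × 4
      = 6.5 + 3.84 = 10.3 mm.

total ≈ 10.3 mm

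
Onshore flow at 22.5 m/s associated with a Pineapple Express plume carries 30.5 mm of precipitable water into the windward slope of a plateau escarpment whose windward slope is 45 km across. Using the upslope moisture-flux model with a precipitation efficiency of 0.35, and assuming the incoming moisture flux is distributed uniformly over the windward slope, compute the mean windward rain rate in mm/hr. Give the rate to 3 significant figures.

R ≈ 19.2 mm/hr

Incoming column moisture flux per unit ridge length: F = V × PW = 22.5 × 30.5 = 686.25 mm·m/s.
Spread over the 45 km slope with efficiency ε = 0.35: R = ε·F/W = 0.35 × 686.25 / 45000 m = 5.337e-03 mm/s.
R = 5.337e-03 × 3600 = 19.2 mm/hr.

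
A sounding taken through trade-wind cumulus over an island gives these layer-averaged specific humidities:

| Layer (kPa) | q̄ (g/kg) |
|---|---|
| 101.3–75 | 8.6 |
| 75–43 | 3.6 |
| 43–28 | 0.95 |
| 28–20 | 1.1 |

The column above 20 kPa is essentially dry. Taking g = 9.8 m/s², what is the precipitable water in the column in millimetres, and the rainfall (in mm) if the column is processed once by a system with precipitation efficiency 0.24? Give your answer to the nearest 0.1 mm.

PW ≈ 37.2 mm; rainfall ≈ 8.9 mm

Precipitable water is the column-integrated vapour mass per unit area: PW = (1/g) Σ q̄ Δp, with q in kg/kg and Δp in Pa (1 kg/m² of water = 1 mm).
Layer 101.3–75 kPa: Δp = 263 hPa = 26300 Pa, q̄ = 0.0086 kg/kg → 0.0086 × 26300 / 9.8 = 23.08 mm
Layer 75–43 kPa: Δp = 320 hPa = 32000 Pa, q̄ = 0.0036 kg/kg → 0.0036 × 32000 / 9.8 = 11.76 mm
Layer 43–28 kPa: Δp = 150 hPa = 15000 Pa, q̄ = 0.00095 kg/kg → 0.00095 × 15000 / 9.8 = 1.45 mm
Layer 28–20 kPa: Δp = 80 hPa = 8000 Pa, q̄ = 0.0011 kg/kg → 0.0011 × 8000 / 9.8 = 0.90 mm
PW = 23.08 + 11.76 + 1.45 + 0.90 = 37.19 ≈ 37.2 mm.
Rainfall = ε × PW = 0.24 × 37.2 = 8.9 mm.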